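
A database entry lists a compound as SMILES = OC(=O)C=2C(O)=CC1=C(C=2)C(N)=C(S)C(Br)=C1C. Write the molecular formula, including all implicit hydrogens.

C12H10BrNO3S

Walk through each heavy atom and fill implicit hydrogens from standard valence (C 4, N 3, O 2, S 2, halogen 1):
  atom 1: O, bond orders sum to 1 (valence 2) → 1 H
  atom 2: C, bond orders sum to 4 (valence 4) → 0 H
  atom 3: O, bond orders sum to 2 (valence 2) → 0 H
  atom 4: C, bond orders sum to 4 (valence 4) → 0 H
  atom 5: C, bond orders sum to 4 (valence 4) → 0 H
  atom 6: O, bond orders sum to 1 (valence 2) → 1 H
  atom 7: C, bond orders sum to 3 (valence 4) → 1 H
  atom 8: C, bond orders sum to 4 (valence 4) → 0 H
  atom 9: C, bond orders sum to 4 (valence 4) → 0 H
  atom 10: C, bond orders sum to 3 (valence 4) → 1 H
  atom 11: C, bond orders sum to 4 (valence 4) → 0 H
  atom 12: N, bond orders sum to 1 (valence 3) → 2 H
  atom 13: C, bond orders sum to 4 (valence 4) → 0 H
  atom 14: S, bond orders sum to 1 (valence 2) → 1 H
  atom 15: C, bond orders sum to 4 (valence 4) → 0 H
  atom 16: Br (halogen, monovalent) → 0 H
  atom 17: C, bond orders sum to 4 (valence 4) → 0 H
  atom 18: C, bond orders sum to 1 (valence 4) → 3 H
Totals → C:12, H:10, Br:1, N:1, O:3, S:1.
In Hill order: C12H10BrNO3S.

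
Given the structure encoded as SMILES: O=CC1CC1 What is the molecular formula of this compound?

C4H6O

Walk through each heavy atom and fill implicit hydrogens from standard valence (C 4, N 3, O 2, S 2, halogen 1):
  atom 1: O, bond orders sum to 2 (valence 2) → 0 H
  atom 2: C, bond orders sum to 3 (valence 4) → 1 H
  atom 3: C, bond orders sum to 3 (valence 4) → 1 H
  atom 4: C, bond orders sum to 2 (valence 4) → 2 H
  atom 5: C, bond orders sum to 2 (valence 4) → 2 H
Totals → C:4, H:6, O:1.
In Hill order: C4H6O.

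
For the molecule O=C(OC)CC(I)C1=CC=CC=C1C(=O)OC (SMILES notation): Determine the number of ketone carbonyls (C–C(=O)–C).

0

Scan the SMILES for the ketone motif — none present.
Groups that are present: 2 ester.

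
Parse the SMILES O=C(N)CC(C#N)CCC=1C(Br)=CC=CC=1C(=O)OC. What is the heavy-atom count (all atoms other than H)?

Every atom symbol written in the SMILES (organic subset) is one heavy atom; implicit H are not written.
Heavy atoms by element → Br:1, C:14, N:2, O:3.
Total: 20.

20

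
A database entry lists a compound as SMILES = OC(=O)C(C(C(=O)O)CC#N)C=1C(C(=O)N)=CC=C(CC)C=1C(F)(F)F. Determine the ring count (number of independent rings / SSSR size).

In SMILES, each pair of matching ring-closure digits denotes one ring-closing bond; the number of such bonds equals the number of independent rings.
Ring-closure bonds here: 1.

1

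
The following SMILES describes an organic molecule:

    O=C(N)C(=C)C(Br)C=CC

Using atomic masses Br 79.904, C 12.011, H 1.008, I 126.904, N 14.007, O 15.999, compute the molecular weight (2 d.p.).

204.07 g/mol

First, the molecular formula is C7H10BrNO (counting implicit H from valence).
  Br: 1 × 79.904 = 79.904
  C: 7 × 12.011 = 84.077
  H: 10 × 1.008 = 10.080
  N: 1 × 14.007 = 14.007
  O: 1 × 15.999 = 15.999
Sum: 1×79.904 + 7×12.011 + 10×1.008 + 1×14.007 + 1×15.999 = 204.067 → 204.07 g/mol.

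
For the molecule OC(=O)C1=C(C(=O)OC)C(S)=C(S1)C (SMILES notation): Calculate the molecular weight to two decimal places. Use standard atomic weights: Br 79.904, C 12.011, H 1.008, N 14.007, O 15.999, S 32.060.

232.27 g/mol

First, the molecular formula is C8H8O4S2 (counting implicit H from valence).
  C: 8 × 12.011 = 96.088
  H: 8 × 1.008 = 8.064
  O: 4 × 15.999 = 63.996
  S: 2 × 32.060 = 64.120
Sum: 8×12.011 + 8×1.008 + 4×15.999 + 2×32.060 = 232.268 → 232.27 g/mol.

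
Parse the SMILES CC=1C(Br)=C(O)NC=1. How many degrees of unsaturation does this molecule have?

Degree of unsaturation = (number of rings) + (number of π bonds).
Ring closures in the SMILES: 1.
π bonds: 2 double bonds (each 1 DoU) → 2 DoU from unsaturation.
Total DoU = 1 + 2 = 3.

3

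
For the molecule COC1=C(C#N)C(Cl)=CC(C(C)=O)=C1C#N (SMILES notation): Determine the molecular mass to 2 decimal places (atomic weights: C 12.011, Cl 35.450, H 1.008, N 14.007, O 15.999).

First, the molecular formula is C11H7ClN2O2 (counting implicit H from valence).
  C: 11 × 12.011 = 132.121
  Cl: 1 × 35.450 = 35.450
  H: 7 × 1.008 = 7.056
  N: 2 × 14.007 = 28.014
  O: 2 × 15.999 = 31.998
Sum: 11×12.011 + 1×35.450 + 7×1.008 + 2×14.007 + 2×15.999 = 234.639 → 234.64 g/mol.

234.64 g/mol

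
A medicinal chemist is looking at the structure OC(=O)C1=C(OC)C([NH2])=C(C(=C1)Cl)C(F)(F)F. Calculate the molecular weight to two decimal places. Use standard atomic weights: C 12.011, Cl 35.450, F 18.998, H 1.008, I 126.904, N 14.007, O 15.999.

First, the molecular formula is C9H7ClF3NO3 (counting implicit H from valence).
  C: 9 × 12.011 = 108.099
  Cl: 1 × 35.450 = 35.450
  F: 3 × 18.998 = 56.994
  H: 7 × 1.008 = 7.056
  N: 1 × 14.007 = 14.007
  O: 3 × 15.999 = 47.997
Sum: 9×12.011 + 1×35.450 + 3×18.998 + 7×1.008 + 1×14.007 + 3×15.999 = 269.603 → 269.60 g/mol.

269.60 g/mol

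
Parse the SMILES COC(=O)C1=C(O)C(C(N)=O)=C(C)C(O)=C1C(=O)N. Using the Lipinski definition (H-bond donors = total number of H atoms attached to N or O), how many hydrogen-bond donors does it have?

6

Donors: find every N or O and count the H atoms it carries.
  atom 2 (O): bond orders sum to 2 → 0 H
  atom 4 (O): bond orders sum to 2 → 0 H
  atom 7 (O): bond orders sum to 1 → 1 H
  atom 10 (N): bond orders sum to 1 → 2 H
  atom 11 (O): bond orders sum to 2 → 0 H
  atom 15 (O): bond orders sum to 1 → 1 H
  atom 18 (O): bond orders sum to 2 → 0 H
  atom 19 (N): bond orders sum to 1 → 2 H
Lipinski HBD = 6.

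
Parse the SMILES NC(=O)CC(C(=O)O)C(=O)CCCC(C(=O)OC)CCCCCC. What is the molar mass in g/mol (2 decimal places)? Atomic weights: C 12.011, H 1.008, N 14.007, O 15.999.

343.42 g/mol

First, the molecular formula is C17H29NO6 (counting implicit H from valence).
  C: 17 × 12.011 = 204.187
  H: 29 × 1.008 = 29.232
  N: 1 × 14.007 = 14.007
  O: 6 × 15.999 = 95.994
Sum: 17×12.011 + 29×1.008 + 1×14.007 + 6×15.999 = 343.420 → 343.42 g/mol.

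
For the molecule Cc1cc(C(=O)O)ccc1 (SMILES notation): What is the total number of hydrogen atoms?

8

Walk through each heavy atom and fill implicit hydrogens from standard valence (C 4, N 3, O 2, S 2, halogen 1); for lowercase aromatic atoms, an aromatic c carries 1 H when it has two neighbours and 0 H with three, and aromatic n carries 0 H:
  atom 1: C, bond orders sum to 1 (valence 4) → 3 H
  atom 2: aromatic c, 3 neighbours → 0 H
  atom 3: aromatic c, 2 neighbours → 1 H
  atom 4: aromatic c, 3 neighbours → 0 H
  atom 5: C, bond orders sum to 4 (valence 4) → 0 H
  atom 6: O, bond orders sum to 2 (valence 2) → 0 H
  atom 7: O, bond orders sum to 1 (valence 2) → 1 H
  atom 8: aromatic c, 2 neighbours → 1 H
  atom 9: aromatic c, 2 neighbours → 1 H
  atom 10: aromatic c, 2 neighbours → 1 H
Total hydrogens: 8.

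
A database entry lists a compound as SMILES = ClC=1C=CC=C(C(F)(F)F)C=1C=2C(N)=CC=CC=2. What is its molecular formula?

Walk through each heavy atom and fill implicit hydrogens from standard valence (C 4, N 3, O 2, S 2, halogen 1):
  atom 1: Cl (halogen, monovalent) → 0 H
  atom 2: C, bond orders sum to 4 (valence 4) → 0 H
  atom 3: C, bond orders sum to 3 (valence 4) → 1 H
  atom 4: C, bond orders sum to 3 (valence 4) → 1 H
  atom 5: C, bond orders sum to 3 (valence 4) → 1 H
  atom 6: C, bond orders sum to 4 (valence 4) → 0 H
  atom 7: C, bond orders sum to 4 (valence 4) → 0 H
  atom 8: F (halogen, monovalent) → 0 H
  atom 9: F (halogen, monovalent) → 0 H
  atom 10: F (halogen, monovalent) → 0 H
  atom 11: C, bond orders sum to 4 (valence 4) → 0 H
  atom 12: C, bond orders sum to 4 (valence 4) → 0 H
  atom 13: C, bond orders sum to 4 (valence 4) → 0 H
  atom 14: N, bond orders sum to 1 (valence 3) → 2 H
  atom 15: C, bond orders sum to 3 (valence 4) → 1 H
  atom 16: C, bond orders sum to 3 (valence 4) → 1 H
  atom 17: C, bond orders sum to 3 (valence 4) → 1 H
  atom 18: C, bond orders sum to 3 (valence 4) → 1 H
Totals → C:13, H:9, Cl:1, F:3, N:1.
In Hill order: C13H9ClF3N.

C13H9ClF3N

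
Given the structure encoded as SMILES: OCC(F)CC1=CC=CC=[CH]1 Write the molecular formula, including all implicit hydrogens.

Walk through each heavy atom and fill implicit hydrogens from standard valence (C 4, N 3, O 2, S 2, halogen 1):
  atom 1: O, bond orders sum to 1 (valence 2) → 1 H
  atom 2: C, bond orders sum to 2 (valence 4) → 2 H
  atom 3: C, bond orders sum to 3 (valence 4) → 1 H
  atom 4: F (halogen, monovalent) → 0 H
  atom 5: C, bond orders sum to 2 (valence 4) → 2 H
  atom 6: C, bond orders sum to 4 (valence 4) → 0 H
  atom 7: C, bond orders sum to 3 (valence 4) → 1 H
  atom 8: C, bond orders sum to 3 (valence 4) → 1 H
  atom 9: C, bond orders sum to 3 (valence 4) → 1 H
  atom 10: C, bond orders sum to 3 (valence 4) → 1 H
  atom 11: C with explicit H count 1
Totals → C:9, H:11, F:1, O:1.
In Hill order: C9H11FO.

C9H11FO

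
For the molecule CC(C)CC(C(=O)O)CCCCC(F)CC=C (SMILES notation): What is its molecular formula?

C14H25FO2

Walk through each heavy atom and fill implicit hydrogens from standard valence (C 4, N 3, O 2, S 2, halogen 1):
  atom 1: C, bond orders sum to 1 (valence 4) → 3 H
  atom 2: C, bond orders sum to 3 (valence 4) → 1 H
  atom 3: C, bond orders sum to 1 (valence 4) → 3 H
  atom 4: C, bond orders sum to 2 (valence 4) → 2 H
  atom 5: C, bond orders sum to 3 (valence 4) → 1 H
  atom 6: C, bond orders sum to 4 (valence 4) → 0 H
  atom 7: O, bond orders sum to 2 (valence 2) → 0 H
  atom 8: O, bond orders sum to 1 (valence 2) → 1 H
  atom 9: C, bond orders sum to 2 (valence 4) → 2 H
  atom 10: C, bond orders sum to 2 (valence 4) → 2 H
  atom 11: C, bond orders sum to 2 (valence 4) → 2 H
  atom 12: C, bond orders sum to 2 (valence 4) → 2 H
  atom 13: C, bond orders sum to 3 (valence 4) → 1 H
  atom 14: F (halogen, monovalent) → 0 H
  atom 15: C, bond orders sum to 2 (valence 4) → 2 H
  atom 16: C, bond orders sum to 3 (valence 4) → 1 H
  atom 17: C, bond orders sum to 2 (valence 4) → 2 H
Totals → C:14, H:25, F:1, O:2.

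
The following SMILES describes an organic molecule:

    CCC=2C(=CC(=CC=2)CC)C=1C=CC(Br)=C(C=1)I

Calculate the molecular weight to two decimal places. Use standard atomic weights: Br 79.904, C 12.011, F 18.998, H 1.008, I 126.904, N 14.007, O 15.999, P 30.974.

First, the molecular formula is C16H16BrI (counting implicit H from valence).
  Br: 1 × 79.904 = 79.904
  C: 16 × 12.011 = 192.176
  H: 16 × 1.008 = 16.128
  I: 1 × 126.904 = 126.904
Sum: 1×79.904 + 16×12.011 + 16×1.008 + 1×126.904 = 415.112 → 415.11 g/mol.

415.11 g/mol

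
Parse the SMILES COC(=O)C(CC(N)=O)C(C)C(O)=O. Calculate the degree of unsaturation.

3

Molecular formula: C8H13NO5.
DoU = (2C + 2 + N − H − X) / 2, where X is the halogen count and O/S are ignored.
    = (2·8 + 2 + 1 − 13 − 0) / 2 = 6 / 2 = 3.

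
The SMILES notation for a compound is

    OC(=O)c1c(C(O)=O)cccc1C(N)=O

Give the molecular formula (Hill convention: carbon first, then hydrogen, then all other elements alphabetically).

C9H7NO5

Walk through each heavy atom and fill implicit hydrogens from standard valence (C 4, N 3, O 2, S 2, halogen 1); for lowercase aromatic atoms, an aromatic c carries 1 H when it has two neighbours and 0 H with three, and aromatic n carries 0 H:
  atom 1: O, bond orders sum to 1 (valence 2) → 1 H
  atom 2: C, bond orders sum to 4 (valence 4) → 0 H
  atom 3: O, bond orders sum to 2 (valence 2) → 0 H
  atom 4: aromatic c, 3 neighbours → 0 H
  atom 5: aromatic c, 3 neighbours → 0 H
  atom 6: C, bond orders sum to 4 (valence 4) → 0 H
  atom 7: O, bond orders sum to 1 (valence 2) → 1 H
  atom 8: O, bond orders sum to 2 (valence 2) → 0 H
  atom 9: aromatic c, 2 neighbours → 1 H
  atom 10: aromatic c, 2 neighbours → 1 H
  atom 11: aromatic c, 2 neighbours → 1 H
  atom 12: aromatic c, 3 neighbours → 0 H
  atom 13: C, bond orders sum to 4 (valence 4) → 0 H
  atom 14: N, bond orders sum to 1 (valence 3) → 2 H
  atom 15: O, bond orders sum to 2 (valence 2) → 0 H
Totals → C:9, H:7, N:1, O:5.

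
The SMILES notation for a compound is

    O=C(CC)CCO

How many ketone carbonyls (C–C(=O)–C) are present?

1

The ketone motif appears at heavy-atom position 2 in the SMILES.
Other groups present: 1 hydroxyl.
Ketone count: 1.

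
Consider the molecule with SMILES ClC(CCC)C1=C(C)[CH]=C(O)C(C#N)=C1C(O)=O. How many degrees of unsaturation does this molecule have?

7

Degree of unsaturation = (number of rings) + (number of π bonds).
Ring closures in the SMILES: 1.
π bonds: 4 double bonds (each 1 DoU), 1 triple bond (each 2 DoU) → 6 DoU from unsaturation.
Total DoU = 1 + 6 = 7.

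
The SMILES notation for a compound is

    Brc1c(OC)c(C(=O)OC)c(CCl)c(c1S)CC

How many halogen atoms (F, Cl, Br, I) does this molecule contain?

2

Halogen atoms appear at heavy-atom positions 1, 13 (1×Br, 1×Cl).
Other groups present: 1 ester, 1 ether, 1 thiol.
Halogen count: 2.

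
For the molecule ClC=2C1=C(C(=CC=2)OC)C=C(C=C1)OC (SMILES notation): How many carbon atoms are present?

12

Count every carbon token in the SMILES (each C, including those in ring-closure positions and inside branches).
Carbon count: 12.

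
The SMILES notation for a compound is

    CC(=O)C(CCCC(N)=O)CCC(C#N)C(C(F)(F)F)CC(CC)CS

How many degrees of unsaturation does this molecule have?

4

Degree of unsaturation = (number of rings) + (number of π bonds).
Ring closures in the SMILES: 0.
π bonds: 2 double bonds (each 1 DoU), 1 triple bond (each 2 DoU) → 4 DoU from unsaturation.
Total DoU = 0 + 4 = 4.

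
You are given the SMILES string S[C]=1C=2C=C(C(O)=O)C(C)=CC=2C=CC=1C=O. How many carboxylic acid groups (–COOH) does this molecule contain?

The carboxylic acid motif appears at heavy-atom position 6 in the SMILES.
Other groups present: 1 aldehyde, 1 thiol.
Carboxylic acid count: 1.

1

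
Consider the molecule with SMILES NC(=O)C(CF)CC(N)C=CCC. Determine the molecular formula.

Walk through each heavy atom and fill implicit hydrogens from standard valence (C 4, N 3, O 2, S 2, halogen 1):
  atom 1: N, bond orders sum to 1 (valence 3) → 2 H
  atom 2: C, bond orders sum to 4 (valence 4) → 0 H
  atom 3: O, bond orders sum to 2 (valence 2) → 0 H
  atom 4: C, bond orders sum to 3 (valence 4) → 1 H
  atom 5: C, bond orders sum to 2 (valence 4) → 2 H
  atom 6: F (halogen, monovalent) → 0 H
  atom 7: C, bond orders sum to 2 (valence 4) → 2 H
  atom 8: C, bond orders sum to 3 (valence 4) → 1 H
  atom 9: N, bond orders sum to 1 (valence 3) → 2 H
  atom 10: C, bond orders sum to 3 (valence 4) → 1 H
  atom 11: C, bond orders sum to 3 (valence 4) → 1 H
  atom 12: C, bond orders sum to 2 (valence 4) → 2 H
  atom 13: C, bond orders sum to 1 (valence 4) → 3 H
Totals → C:9, H:17, F:1, N:2, O:1.
In Hill order: C9H17FN2O.

C9H17FN2O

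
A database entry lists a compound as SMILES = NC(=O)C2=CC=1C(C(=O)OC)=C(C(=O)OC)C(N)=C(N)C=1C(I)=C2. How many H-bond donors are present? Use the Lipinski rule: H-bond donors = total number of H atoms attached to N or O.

Donors: find every N or O and count the H atoms it carries.
  atom 1 (N): bond orders sum to 1 → 2 H
  atom 3 (O): bond orders sum to 2 → 0 H
  atom 9 (O): bond orders sum to 2 → 0 H
  atom 10 (O): bond orders sum to 2 → 0 H
  atom 14 (O): bond orders sum to 2 → 0 H
  atom 15 (O): bond orders sum to 2 → 0 H
  atom 18 (N): bond orders sum to 1 → 2 H
  atom 20 (N): bond orders sum to 1 → 2 H
Lipinski HBD = 6.

6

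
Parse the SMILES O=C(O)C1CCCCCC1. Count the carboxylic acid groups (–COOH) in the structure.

The carboxylic acid motif appears at heavy-atom position 2 in the SMILES.
Carboxylic acid count: 1.

1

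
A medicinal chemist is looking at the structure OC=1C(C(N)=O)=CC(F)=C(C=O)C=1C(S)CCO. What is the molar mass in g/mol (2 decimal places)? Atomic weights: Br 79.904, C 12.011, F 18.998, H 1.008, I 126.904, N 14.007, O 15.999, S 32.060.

273.28 g/mol

First, the molecular formula is C11H12FNO4S (counting implicit H from valence).
  C: 11 × 12.011 = 132.121
  F: 1 × 18.998 = 18.998
  H: 12 × 1.008 = 12.096
  N: 1 × 14.007 = 14.007
  O: 4 × 15.999 = 63.996
  S: 1 × 32.060 = 32.060
Sum: 11×12.011 + 1×18.998 + 12×1.008 + 1×14.007 + 4×15.999 + 1×32.060 = 273.278 → 273.28 g/mol.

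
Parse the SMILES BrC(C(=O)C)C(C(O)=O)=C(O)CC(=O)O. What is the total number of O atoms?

Scan the SMILES for O atoms (remember two-letter symbols like Cl and Br are single atoms).
Oxygen count: 6.

6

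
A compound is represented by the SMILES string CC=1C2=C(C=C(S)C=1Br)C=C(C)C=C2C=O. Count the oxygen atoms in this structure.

Scan the SMILES for O atoms (remember two-letter symbols like Cl and Br are single atoms).
Oxygen count: 1.

1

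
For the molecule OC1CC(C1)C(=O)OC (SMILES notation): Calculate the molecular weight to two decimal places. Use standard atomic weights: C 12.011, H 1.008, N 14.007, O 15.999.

130.14 g/mol

First, the molecular formula is C6H10O3 (counting implicit H from valence).
  C: 6 × 12.011 = 72.066
  H: 10 × 1.008 = 10.080
  O: 3 × 15.999 = 47.997
Sum: 6×12.011 + 10×1.008 + 3×15.999 = 130.143 → 130.14 g/mol.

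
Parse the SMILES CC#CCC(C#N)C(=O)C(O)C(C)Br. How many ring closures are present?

In SMILES, each pair of matching ring-closure digits denotes one ring-closing bond; the number of such bonds equals the number of independent rings.
Ring-closure bonds here: 0.

0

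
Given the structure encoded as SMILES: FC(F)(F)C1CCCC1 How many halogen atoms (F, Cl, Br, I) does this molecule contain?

3

Halogen atoms appear at heavy-atom positions 1, 3, 4 (3×F).
Halogen count: 3.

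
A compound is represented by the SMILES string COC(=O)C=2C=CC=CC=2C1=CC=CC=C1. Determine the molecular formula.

Walk through each heavy atom and fill implicit hydrogens from standard valence (C 4, N 3, O 2, S 2, halogen 1):
  atom 1: C, bond orders sum to 1 (valence 4) → 3 H
  atom 2: O, bond orders sum to 2 (valence 2) → 0 H
  atom 3: C, bond orders sum to 4 (valence 4) → 0 H
  atom 4: O, bond orders sum to 2 (valence 2) → 0 H
  atom 5: C, bond orders sum to 4 (valence 4) → 0 H
  atom 6: C, bond orders sum to 3 (valence 4) → 1 H
  atom 7: C, bond orders sum to 3 (valence 4) → 1 H
  atom 8: C, bond orders sum to 3 (valence 4) → 1 H
  atom 9: C, bond orders sum to 3 (valence 4) → 1 H
  atom 10: C, bond orders sum to 4 (valence 4) → 0 H
  atom 11: C, bond orders sum to 4 (valence 4) → 0 H
  atom 12: C, bond orders sum to 3 (valence 4) → 1 H
  atom 13: C, bond orders sum to 3 (valence 4) → 1 H
  atom 14: C, bond orders sum to 3 (valence 4) → 1 H
  atom 15: C, bond orders sum to 3 (valence 4) → 1 H
  atom 16: C, bond orders sum to 3 (valence 4) → 1 H
Totals → C:14, H:12, O:2.

C14H12O2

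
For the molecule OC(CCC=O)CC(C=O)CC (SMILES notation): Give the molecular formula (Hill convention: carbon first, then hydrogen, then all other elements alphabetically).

C9H16O3

Walk through each heavy atom and fill implicit hydrogens from standard valence (C 4, N 3, O 2, S 2, halogen 1):
  atom 1: O, bond orders sum to 1 (valence 2) → 1 H
  atom 2: C, bond orders sum to 3 (valence 4) → 1 H
  atom 3: C, bond orders sum to 2 (valence 4) → 2 H
  atom 4: C, bond orders sum to 2 (valence 4) → 2 H
  atom 5: C, bond orders sum to 3 (valence 4) → 1 H
  atom 6: O, bond orders sum to 2 (valence 2) → 0 H
  atom 7: C, bond orders sum to 2 (valence 4) → 2 H
  atom 8: C, bond orders sum to 3 (valence 4) → 1 H
  atom 9: C, bond orders sum to 3 (valence 4) → 1 H
  atom 10: O, bond orders sum to 2 (valence 2) → 0 H
  atom 11: C, bond orders sum to 2 (valence 4) → 2 H
  atom 12: C, bond orders sum to 1 (valence 4) → 3 H
Totals → C:9, H:16, O:3.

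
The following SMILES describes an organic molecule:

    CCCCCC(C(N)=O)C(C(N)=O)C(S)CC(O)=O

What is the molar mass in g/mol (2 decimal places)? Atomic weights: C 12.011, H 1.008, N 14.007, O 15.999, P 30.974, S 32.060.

First, the molecular formula is C12H22N2O4S (counting implicit H from valence).
  C: 12 × 12.011 = 144.132
  H: 22 × 1.008 = 22.176
  N: 2 × 14.007 = 28.014
  O: 4 × 15.999 = 63.996
  S: 1 × 32.060 = 32.060
Sum: 12×12.011 + 22×1.008 + 2×14.007 + 4×15.999 + 1×32.060 = 290.378 → 290.38 g/mol.

290.38 g/mol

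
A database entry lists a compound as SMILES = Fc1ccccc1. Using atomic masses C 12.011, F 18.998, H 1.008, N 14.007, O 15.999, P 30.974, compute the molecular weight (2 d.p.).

96.10 g/mol

First, the molecular formula is C6H5F (counting implicit H from valence).
  C: 6 × 12.011 = 72.066
  F: 1 × 18.998 = 18.998
  H: 5 × 1.008 = 5.040
Sum: 6×12.011 + 1×18.998 + 5×1.008 = 96.104 → 96.10 g/mol.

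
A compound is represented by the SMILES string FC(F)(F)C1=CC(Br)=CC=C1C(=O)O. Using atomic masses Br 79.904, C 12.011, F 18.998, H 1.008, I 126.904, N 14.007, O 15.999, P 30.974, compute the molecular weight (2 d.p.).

269.02 g/mol

First, the molecular formula is C8H4BrF3O2 (counting implicit H from valence).
  Br: 1 × 79.904 = 79.904
  C: 8 × 12.011 = 96.088
  F: 3 × 18.998 = 56.994
  H: 4 × 1.008 = 4.032
  O: 2 × 15.999 = 31.998
Sum: 1×79.904 + 8×12.011 + 3×18.998 + 4×1.008 + 2×15.999 = 269.016 → 269.02 g/mol.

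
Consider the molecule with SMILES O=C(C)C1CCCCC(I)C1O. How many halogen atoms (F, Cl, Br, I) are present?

1

Halogen atoms appear at heavy-atom position 10 (1×I).
Other groups present: 1 hydroxyl, 1 ketone.
Halogen count: 1.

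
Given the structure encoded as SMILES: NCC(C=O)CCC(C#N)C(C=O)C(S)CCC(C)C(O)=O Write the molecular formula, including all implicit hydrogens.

Walk through each heavy atom and fill implicit hydrogens from standard valence (C 4, N 3, O 2, S 2, halogen 1):
  atom 1: N, bond orders sum to 1 (valence 3) → 2 H
  atom 2: C, bond orders sum to 2 (valence 4) → 2 H
  atom 3: C, bond orders sum to 3 (valence 4) → 1 H
  atom 4: C, bond orders sum to 3 (valence 4) → 1 H
  atom 5: O, bond orders sum to 2 (valence 2) → 0 H
  atom 6: C, bond orders sum to 2 (valence 4) → 2 H
  atom 7: C, bond orders sum to 2 (valence 4) → 2 H
  atom 8: C, bond orders sum to 3 (valence 4) → 1 H
  atom 9: C, bond orders sum to 4 (valence 4) → 0 H
  atom 10: N, bond orders sum to 3 (valence 3) → 0 H
  atom 11: C, bond orders sum to 3 (valence 4) → 1 H
  atom 12: C, bond orders sum to 3 (valence 4) → 1 H
  atom 13: O, bond orders sum to 2 (valence 2) → 0 H
  atom 14: C, bond orders sum to 3 (valence 4) → 1 H
  atom 15: S, bond orders sum to 1 (valence 2) → 1 H
  atom 16: C, bond orders sum to 2 (valence 4) → 2 H
  atom 17: C, bond orders sum to 2 (valence 4) → 2 H
  atom 18: C, bond orders sum to 3 (valence 4) → 1 H
  atom 19: C, bond orders sum to 1 (valence 4) → 3 H
  atom 20: C, bond orders sum to 4 (valence 4) → 0 H
  atom 21: O, bond orders sum to 1 (valence 2) → 1 H
  atom 22: O, bond orders sum to 2 (valence 2) → 0 H
Totals → C:15, H:24, N:2, O:4, S:1.
In Hill order: C15H24N2O4S.

C15H24N2O4S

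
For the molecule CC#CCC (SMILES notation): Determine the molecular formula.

Walk through each heavy atom and fill implicit hydrogens from standard valence (C 4, N 3, O 2, S 2, halogen 1):
  atom 1: C, bond orders sum to 1 (valence 4) → 3 H
  atom 2: C, bond orders sum to 4 (valence 4) → 0 H
  atom 3: C, bond orders sum to 4 (valence 4) → 0 H
  atom 4: C, bond orders sum to 2 (valence 4) → 2 H
  atom 5: C, bond orders sum to 1 (valence 4) → 3 H
Totals → C:5, H:8.

C5H8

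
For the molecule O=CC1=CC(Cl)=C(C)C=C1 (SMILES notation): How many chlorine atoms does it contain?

Scan the SMILES for Cl atoms (remember two-letter symbols like Cl and Br are single atoms).
Chlorine count: 1.

1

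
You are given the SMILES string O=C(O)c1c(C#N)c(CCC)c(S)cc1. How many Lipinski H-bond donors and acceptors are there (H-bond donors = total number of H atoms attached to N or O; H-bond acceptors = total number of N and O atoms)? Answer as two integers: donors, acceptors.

1, 3

Donors: find every N or O and count the H atoms it carries.
  atom 1 (O): bond orders sum to 2 → 0 H
  atom 3 (O): bond orders sum to 1 → 1 H
  atom 7 (N): bond orders sum to 3 → 0 H
Lipinski HBD = 1.
Acceptors: N atoms = 1, O atoms = 2 → HBA = 3.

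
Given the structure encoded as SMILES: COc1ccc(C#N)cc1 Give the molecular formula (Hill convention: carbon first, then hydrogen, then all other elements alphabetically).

C8H7NO

Walk through each heavy atom and fill implicit hydrogens from standard valence (C 4, N 3, O 2, S 2, halogen 1); for lowercase aromatic atoms, an aromatic c carries 1 H when it has two neighbours and 0 H with three, and aromatic n carries 0 H:
  atom 1: C, bond orders sum to 1 (valence 4) → 3 H
  atom 2: O, bond orders sum to 2 (valence 2) → 0 H
  atom 3: aromatic c, 3 neighbours → 0 H
  atom 4: aromatic c, 2 neighbours → 1 H
  atom 5: aromatic c, 2 neighbours → 1 H
  atom 6: aromatic c, 3 neighbours → 0 H
  atom 7: C, bond orders sum to 4 (valence 4) → 0 H
  atom 8: N, bond orders sum to 3 (valence 3) → 0 H
  atom 9: aromatic c, 2 neighbours → 1 H
  atom 10: aromatic c, 2 neighbours → 1 H
Totals → C:8, H:7, N:1, O:1.
In Hill order: C8H7NO.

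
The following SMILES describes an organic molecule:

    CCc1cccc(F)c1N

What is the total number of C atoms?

8

Count every carbon token in the SMILES (each C, including those in ring-closure positions and inside branches).
Carbon count: 8.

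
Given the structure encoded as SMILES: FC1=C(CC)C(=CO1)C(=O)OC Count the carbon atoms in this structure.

8

Count every carbon token in the SMILES (each C, including those in ring-closure positions and inside branches).
Carbon count: 8.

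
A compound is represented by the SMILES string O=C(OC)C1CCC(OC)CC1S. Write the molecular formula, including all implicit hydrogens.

C9H16O3S

Walk through each heavy atom and fill implicit hydrogens from standard valence (C 4, N 3, O 2, S 2, halogen 1):
  atom 1: O, bond orders sum to 2 (valence 2) → 0 H
  atom 2: C, bond orders sum to 4 (valence 4) → 0 H
  atom 3: O, bond orders sum to 2 (valence 2) → 0 H
  atom 4: C, bond orders sum to 1 (valence 4) → 3 H
  atom 5: C, bond orders sum to 3 (valence 4) → 1 H
  atom 6: C, bond orders sum to 2 (valence 4) → 2 H
  atom 7: C, bond orders sum to 2 (valence 4) → 2 H
  atom 8: C, bond orders sum to 3 (valence 4) → 1 H
  atom 9: O, bond orders sum to 2 (valence 2) → 0 H
  atom 10: C, bond orders sum to 1 (valence 4) → 3 H
  atom 11: C, bond orders sum to 2 (valence 4) → 2 H
  atom 12: C, bond orders sum to 3 (valence 4) → 1 H
  atom 13: S, bond orders sum to 1 (valence 2) → 1 H
Totals → C:9, H:16, O:3, S:1.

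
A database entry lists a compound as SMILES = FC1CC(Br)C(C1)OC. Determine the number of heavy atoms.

Every atom symbol written in the SMILES (organic subset) is one heavy atom; implicit H are not written.
Heavy atoms by element → Br:1, C:6, F:1, O:1.
Total: 9.

9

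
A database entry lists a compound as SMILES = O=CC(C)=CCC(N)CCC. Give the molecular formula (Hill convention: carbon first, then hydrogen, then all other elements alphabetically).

Walk through each heavy atom and fill implicit hydrogens from standard valence (C 4, N 3, O 2, S 2, halogen 1):
  atom 1: O, bond orders sum to 2 (valence 2) → 0 H
  atom 2: C, bond orders sum to 3 (valence 4) → 1 H
  atom 3: C, bond orders sum to 4 (valence 4) → 0 H
  atom 4: C, bond orders sum to 1 (valence 4) → 3 H
  atom 5: C, bond orders sum to 3 (valence 4) → 1 H
  atom 6: C, bond orders sum to 2 (valence 4) → 2 H
  atom 7: C, bond orders sum to 3 (valence 4) → 1 H
  atom 8: N, bond orders sum to 1 (valence 3) → 2 H
  atom 9: C, bond orders sum to 2 (valence 4) → 2 H
  atom 10: C, bond orders sum to 2 (valence 4) → 2 H
  atom 11: C, bond orders sum to 1 (valence 4) → 3 H
Totals → C:9, H:17, N:1, O:1.
In Hill order: C9H17NO.

C9H17NO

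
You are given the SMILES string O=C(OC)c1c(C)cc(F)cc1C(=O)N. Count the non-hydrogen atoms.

15

Every atom symbol written in the SMILES (organic subset) is one heavy atom; implicit H are not written.
Heavy atoms by element → C:10, F:1, N:1, O:3.
Total: 15.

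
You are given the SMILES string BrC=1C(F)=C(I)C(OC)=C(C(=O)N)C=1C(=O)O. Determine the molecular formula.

C9H6BrFINO4

Walk through each heavy atom and fill implicit hydrogens from standard valence (C 4, N 3, O 2, S 2, halogen 1):
  atom 1: Br (halogen, monovalent) → 0 H
  atom 2: C, bond orders sum to 4 (valence 4) → 0 H
  atom 3: C, bond orders sum to 4 (valence 4) → 0 H
  atom 4: F (halogen, monovalent) → 0 H
  atom 5: C, bond orders sum to 4 (valence 4) → 0 H
  atom 6: I (halogen, monovalent) → 0 H
  atom 7: C, bond orders sum to 4 (valence 4) → 0 H
  atom 8: O, bond orders sum to 2 (valence 2) → 0 H
  atom 9: C, bond orders sum to 1 (valence 4) → 3 H
  atom 10: C, bond orders sum to 4 (valence 4) → 0 H
  atom 11: C, bond orders sum to 4 (valence 4) → 0 H
  atom 12: O, bond orders sum to 2 (valence 2) → 0 H
  atom 13: N, bond orders sum to 1 (valence 3) → 2 H
  atom 14: C, bond orders sum to 4 (valence 4) → 0 H
  atom 15: C, bond orders sum to 4 (valence 4) → 0 H
  atom 16: O, bond orders sum to 2 (valence 2) → 0 H
  atom 17: O, bond orders sum to 1 (valence 2) → 1 H
Totals → C:9, H:6, Br:1, F:1, I:1, N:1, O:4.
In Hill order: C9H6BrFINO4.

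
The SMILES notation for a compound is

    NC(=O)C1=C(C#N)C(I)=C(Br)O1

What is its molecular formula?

C6H2BrIN2O2

Walk through each heavy atom and fill implicit hydrogens from standard valence (C 4, N 3, O 2, S 2, halogen 1):
  atom 1: N, bond orders sum to 1 (valence 3) → 2 H
  atom 2: C, bond orders sum to 4 (valence 4) → 0 H
  atom 3: O, bond orders sum to 2 (valence 2) → 0 H
  atom 4: C, bond orders sum to 4 (valence 4) → 0 H
  atom 5: C, bond orders sum to 4 (valence 4) → 0 H
  atom 6: C, bond orders sum to 4 (valence 4) → 0 H
  atom 7: N, bond orders sum to 3 (valence 3) → 0 H
  atom 8: C, bond orders sum to 4 (valence 4) → 0 H
  atom 9: I (halogen, monovalent) → 0 H
  atom 10: C, bond orders sum to 4 (valence 4) → 0 H
  atom 11: Br (halogen, monovalent) → 0 H
  atom 12: O, bond orders sum to 2 (valence 2) → 0 H
Totals → C:6, H:2, Br:1, I:1, N:2, O:2.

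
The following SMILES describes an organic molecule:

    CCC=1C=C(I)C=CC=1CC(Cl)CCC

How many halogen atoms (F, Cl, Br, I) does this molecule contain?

Halogen atoms appear at heavy-atom positions 6, 12 (1×Cl, 1×I).
Halogen count: 2.

2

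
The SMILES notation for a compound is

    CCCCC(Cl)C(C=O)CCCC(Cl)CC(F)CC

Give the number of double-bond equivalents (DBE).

Degree of unsaturation = (number of rings) + (number of π bonds).
Ring closures in the SMILES: 0.
π bonds: 1 double bond (each 1 DoU) → 1 DoU from unsaturation.
Total DoU = 0 + 1 = 1.

1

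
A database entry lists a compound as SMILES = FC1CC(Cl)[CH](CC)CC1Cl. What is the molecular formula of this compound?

C8H13Cl2F

Walk through each heavy atom and fill implicit hydrogens from standard valence (C 4, N 3, O 2, S 2, halogen 1):
  atom 1: F (halogen, monovalent) → 0 H
  atom 2: C, bond orders sum to 3 (valence 4) → 1 H
  atom 3: C, bond orders sum to 2 (valence 4) → 2 H
  atom 4: C, bond orders sum to 3 (valence 4) → 1 H
  atom 5: Cl (halogen, monovalent) → 0 H
  atom 6: C with explicit H count 1
  atom 7: C, bond orders sum to 2 (valence 4) → 2 H
  atom 8: C, bond orders sum to 1 (valence 4) → 3 H
  atom 9: C, bond orders sum to 2 (valence 4) → 2 H
  atom 10: C, bond orders sum to 3 (valence 4) → 1 H
  atom 11: Cl (halogen, monovalent) → 0 H
Totals → C:8, H:13, Cl:2, F:1.
In Hill order: C8H13Cl2F.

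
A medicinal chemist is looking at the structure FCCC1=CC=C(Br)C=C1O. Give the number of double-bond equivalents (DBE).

Molecular formula: C8H8BrFO.
DoU = (2C + 2 + N − H − X) / 2, where X is the halogen count and O/S are ignored.
    = (2·8 + 2 + 0 − 8 − 2) / 2 = 8 / 2 = 4.

4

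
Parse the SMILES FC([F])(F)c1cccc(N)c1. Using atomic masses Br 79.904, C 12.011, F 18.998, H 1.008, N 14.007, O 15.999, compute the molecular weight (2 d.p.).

161.13 g/mol

First, the molecular formula is C7H6F3N (counting implicit H from valence).
  C: 7 × 12.011 = 84.077
  F: 3 × 18.998 = 56.994
  H: 6 × 1.008 = 6.048
  N: 1 × 14.007 = 14.007
Sum: 7×12.011 + 3×18.998 + 6×1.008 + 1×14.007 = 161.126 → 161.13 g/mol.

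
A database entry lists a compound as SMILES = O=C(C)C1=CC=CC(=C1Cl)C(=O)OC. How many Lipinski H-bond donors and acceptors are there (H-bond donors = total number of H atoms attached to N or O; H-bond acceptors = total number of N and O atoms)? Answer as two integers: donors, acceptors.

0, 3

Donors: find every N or O and count the H atoms it carries.
  atom 1 (O): bond orders sum to 2 → 0 H
  atom 12 (O): bond orders sum to 2 → 0 H
  atom 13 (O): bond orders sum to 2 → 0 H
Lipinski HBD = 0.
Acceptors: N atoms = 0, O atoms = 3 → HBA = 3.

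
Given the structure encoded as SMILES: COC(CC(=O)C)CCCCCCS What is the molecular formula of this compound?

Walk through each heavy atom and fill implicit hydrogens from standard valence (C 4, N 3, O 2, S 2, halogen 1):
  atom 1: C, bond orders sum to 1 (valence 4) → 3 H
  atom 2: O, bond orders sum to 2 (valence 2) → 0 H
  atom 3: C, bond orders sum to 3 (valence 4) → 1 H
  atom 4: C, bond orders sum to 2 (valence 4) → 2 H
  atom 5: C, bond orders sum to 4 (valence 4) → 0 H
  atom 6: O, bond orders sum to 2 (valence 2) → 0 H
  atom 7: C, bond orders sum to 1 (valence 4) → 3 H
  atom 8: C, bond orders sum to 2 (valence 4) → 2 H
  atom 9: C, bond orders sum to 2 (valence 4) → 2 H
  atom 10: C, bond orders sum to 2 (valence 4) → 2 H
  atom 11: C, bond orders sum to 2 (valence 4) → 2 H
  atom 12: C, bond orders sum to 2 (valence 4) → 2 H
  atom 13: C, bond orders sum to 2 (valence 4) → 2 H
  atom 14: S, bond orders sum to 1 (valence 2) → 1 H
Totals → C:11, H:22, O:2, S:1.
In Hill order: C11H22O2S.

C11H22O2S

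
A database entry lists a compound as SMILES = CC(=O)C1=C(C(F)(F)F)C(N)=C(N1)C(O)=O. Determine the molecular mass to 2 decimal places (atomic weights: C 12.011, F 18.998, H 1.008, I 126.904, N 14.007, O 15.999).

236.15 g/mol

First, the molecular formula is C8H7F3N2O3 (counting implicit H from valence).
  C: 8 × 12.011 = 96.088
  F: 3 × 18.998 = 56.994
  H: 7 × 1.008 = 7.056
  N: 2 × 14.007 = 28.014
  O: 3 × 15.999 = 47.997
Sum: 8×12.011 + 3×18.998 + 7×1.008 + 2×14.007 + 3×15.999 = 236.149 → 236.15 g/mol.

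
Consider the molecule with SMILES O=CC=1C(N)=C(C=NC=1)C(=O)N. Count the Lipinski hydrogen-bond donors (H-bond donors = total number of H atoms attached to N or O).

Donors: find every N or O and count the H atoms it carries.
  atom 1 (O): bond orders sum to 2 → 0 H
  atom 5 (N): bond orders sum to 1 → 2 H
  atom 8 (N): bond orders sum to 3 → 0 H
  atom 11 (O): bond orders sum to 2 → 0 H
  atom 12 (N): bond orders sum to 1 → 2 H
Lipinski HBD = 4.

4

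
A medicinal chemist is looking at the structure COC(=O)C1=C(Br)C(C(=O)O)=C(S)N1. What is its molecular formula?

Walk through each heavy atom and fill implicit hydrogens from standard valence (C 4, N 3, O 2, S 2, halogen 1):
  atom 1: C, bond orders sum to 1 (valence 4) → 3 H
  atom 2: O, bond orders sum to 2 (valence 2) → 0 H
  atom 3: C, bond orders sum to 4 (valence 4) → 0 H
  atom 4: O, bond orders sum to 2 (valence 2) → 0 H
  atom 5: C, bond orders sum to 4 (valence 4) → 0 H
  atom 6: C, bond orders sum to 4 (valence 4) → 0 H
  atom 7: Br (halogen, monovalent) → 0 H
  atom 8: C, bond orders sum to 4 (valence 4) → 0 H
  atom 9: C, bond orders sum to 4 (valence 4) → 0 H
  atom 10: O, bond orders sum to 2 (valence 2) → 0 H
  atom 11: O, bond orders sum to 1 (valence 2) → 1 H
  atom 12: C, bond orders sum to 4 (valence 4) → 0 H
  atom 13: S, bond orders sum to 1 (valence 2) → 1 H
  atom 14: N, bond orders sum to 2 (valence 3) → 1 H
Totals → C:7, H:6, Br:1, N:1, O:4, S:1.
In Hill order: C7H6BrNO4S.

C7H6BrNO4S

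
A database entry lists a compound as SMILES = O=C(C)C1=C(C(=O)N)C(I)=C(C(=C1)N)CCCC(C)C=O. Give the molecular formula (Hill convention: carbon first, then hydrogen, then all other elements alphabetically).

C15H19IN2O3

Walk through each heavy atom and fill implicit hydrogens from standard valence (C 4, N 3, O 2, S 2, halogen 1):
  atom 1: O, bond orders sum to 2 (valence 2) → 0 H
  atom 2: C, bond orders sum to 4 (valence 4) → 0 H
  atom 3: C, bond orders sum to 1 (valence 4) → 3 H
  atom 4: C, bond orders sum to 4 (valence 4) → 0 H
  atom 5: C, bond orders sum to 4 (valence 4) → 0 H
  atom 6: C, bond orders sum to 4 (valence 4) → 0 H
  atom 7: O, bond orders sum to 2 (valence 2) → 0 H
  atom 8: N, bond orders sum to 1 (valence 3) → 2 H
  atom 9: C, bond orders sum to 4 (valence 4) → 0 H
  atom 10: I (halogen, monovalent) → 0 H
  atom 11: C, bond orders sum to 4 (valence 4) → 0 H
  atom 12: C, bond orders sum to 4 (valence 4) → 0 H
  atom 13: C, bond orders sum to 3 (valence 4) → 1 H
  atom 14: N, bond orders sum to 1 (valence 3) → 2 H
  atom 15: C, bond orders sum to 2 (valence 4) → 2 H
  atom 16: C, bond orders sum to 2 (valence 4) → 2 H
  atom 17: C, bond orders sum to 2 (valence 4) → 2 H
  atom 18: C, bond orders sum to 3 (valence 4) → 1 H
  atom 19: C, bond orders sum to 1 (valence 4) → 3 H
  atom 20: C, bond orders sum to 3 (valence 4) → 1 H
  atom 21: O, bond orders sum to 2 (valence 2) → 0 H
Totals → C:15, H:19, I:1, N:2, O:3.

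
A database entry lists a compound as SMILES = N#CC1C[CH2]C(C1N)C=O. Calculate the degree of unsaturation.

Molecular formula: C7H10N2O.
DoU = (2C + 2 + N − H − X) / 2, where X is the halogen count and O/S are ignored.
    = (2·7 + 2 + 2 − 10 − 0) / 2 = 8 / 2 = 4.

4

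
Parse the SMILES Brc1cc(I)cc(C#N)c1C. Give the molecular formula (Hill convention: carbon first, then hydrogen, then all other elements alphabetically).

Walk through each heavy atom and fill implicit hydrogens from standard valence (C 4, N 3, O 2, S 2, halogen 1); for lowercase aromatic atoms, an aromatic c carries 1 H when it has two neighbours and 0 H with three, and aromatic n carries 0 H:
  atom 1: Br (halogen, monovalent) → 0 H
  atom 2: aromatic c, 3 neighbours → 0 H
  atom 3: aromatic c, 2 neighbours → 1 H
  atom 4: aromatic c, 3 neighbours → 0 H
  atom 5: I (halogen, monovalent) → 0 H
  atom 6: aromatic c, 2 neighbours → 1 H
  atom 7: aromatic c, 3 neighbours → 0 H
  atom 8: C, bond orders sum to 4 (valence 4) → 0 H
  atom 9: N, bond orders sum to 3 (valence 3) → 0 H
  atom 10: aromatic c, 3 neighbours → 0 H
  atom 11: C, bond orders sum to 1 (valence 4) → 3 H
Totals → C:8, H:5, Br:1, I:1, N:1.
In Hill order: C8H5BrIN.

C8H5BrIN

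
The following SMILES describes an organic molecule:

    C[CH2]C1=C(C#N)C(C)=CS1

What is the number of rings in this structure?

1

In SMILES, each pair of matching ring-closure digits denotes one ring-closing bond; the number of such bonds equals the number of independent rings.
Ring-closure bonds here: 1.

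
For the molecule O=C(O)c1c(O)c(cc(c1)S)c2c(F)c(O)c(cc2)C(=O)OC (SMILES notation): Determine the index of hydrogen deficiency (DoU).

Molecular formula: C15H11FO6S.
DoU = (2C + 2 + N − H − X) / 2, where X is the halogen count and O/S are ignored.
    = (2·15 + 2 + 0 − 11 − 1) / 2 = 20 / 2 = 10.

10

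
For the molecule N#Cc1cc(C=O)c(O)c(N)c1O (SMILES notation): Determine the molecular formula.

Walk through each heavy atom and fill implicit hydrogens from standard valence (C 4, N 3, O 2, S 2, halogen 1); for lowercase aromatic atoms, an aromatic c carries 1 H when it has two neighbours and 0 H with three, and aromatic n carries 0 H:
  atom 1: N, bond orders sum to 3 (valence 3) → 0 H
  atom 2: C, bond orders sum to 4 (valence 4) → 0 H
  atom 3: aromatic c, 3 neighbours → 0 H
  atom 4: aromatic c, 2 neighbours → 1 H
  atom 5: aromatic c, 3 neighbours → 0 H
  atom 6: C, bond orders sum to 3 (valence 4) → 1 H
  atom 7: O, bond orders sum to 2 (valence 2) → 0 H
  atom 8: aromatic c, 3 neighbours → 0 H
  atom 9: O, bond orders sum to 1 (valence 2) → 1 H
  atom 10: aromatic c, 3 neighbours → 0 H
  atom 11: N, bond orders sum to 1 (valence 3) → 2 H
  atom 12: aromatic c, 3 neighbours → 0 H
  atom 13: O, bond orders sum to 1 (valence 2) → 1 H
Totals → C:8, H:6, N:2, O:3.
In Hill order: C8H6N2O3.

C8H6N2O3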